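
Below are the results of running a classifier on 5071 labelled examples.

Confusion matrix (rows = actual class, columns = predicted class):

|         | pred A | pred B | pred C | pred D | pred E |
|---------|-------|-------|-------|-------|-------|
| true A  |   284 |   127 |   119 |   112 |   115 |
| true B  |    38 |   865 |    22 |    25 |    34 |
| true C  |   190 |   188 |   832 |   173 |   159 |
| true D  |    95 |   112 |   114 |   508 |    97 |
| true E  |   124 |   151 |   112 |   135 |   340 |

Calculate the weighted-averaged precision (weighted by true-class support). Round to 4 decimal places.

Per-class precision (TP/(TP+FP)):
  A: TP=284, FP=38+190+95+124=447 → 284/731 = 0.38851
  B: TP=865, FP=127+188+112+151=578 → 865/1443 = 0.59945
  C: TP=832, FP=119+22+114+112=367 → 832/1199 = 0.69391
  D: TP=508, FP=112+25+173+135=445 → 508/953 = 0.53305
  E: TP=340, FP=115+34+159+97=405 → 340/745 = 0.45638
Weighted-precision = Σ (supportᵢ/N)·precisionᵢ with N=5071: (757/5071)·0.38851 + (984/5071)·0.59945 + (1542/5071)·0.69391 + (926/5071)·0.53305 + (862/5071)·0.45638 = 0.5602

0.5602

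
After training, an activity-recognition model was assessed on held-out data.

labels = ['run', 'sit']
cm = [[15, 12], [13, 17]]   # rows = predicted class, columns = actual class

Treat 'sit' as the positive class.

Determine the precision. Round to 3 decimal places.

0.567

Precision = TP/(TP+FP) = 17/(17+13) = 17/30 = 0.567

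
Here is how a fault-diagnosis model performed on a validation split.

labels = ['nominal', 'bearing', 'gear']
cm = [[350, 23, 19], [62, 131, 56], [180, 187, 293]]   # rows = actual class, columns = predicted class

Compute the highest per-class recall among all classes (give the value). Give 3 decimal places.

Per-class recall (TP/(TP+FN)):
  nominal: TP=350, FN=23+19=42 → 350/392 = 0.8929
  bearing: TP=131, FN=62+56=118 → 131/249 = 0.5261
  gear: TP=293, FN=180+187=367 → 293/660 = 0.4439
Highest is class 'nominal' with recall = 0.893.

0.893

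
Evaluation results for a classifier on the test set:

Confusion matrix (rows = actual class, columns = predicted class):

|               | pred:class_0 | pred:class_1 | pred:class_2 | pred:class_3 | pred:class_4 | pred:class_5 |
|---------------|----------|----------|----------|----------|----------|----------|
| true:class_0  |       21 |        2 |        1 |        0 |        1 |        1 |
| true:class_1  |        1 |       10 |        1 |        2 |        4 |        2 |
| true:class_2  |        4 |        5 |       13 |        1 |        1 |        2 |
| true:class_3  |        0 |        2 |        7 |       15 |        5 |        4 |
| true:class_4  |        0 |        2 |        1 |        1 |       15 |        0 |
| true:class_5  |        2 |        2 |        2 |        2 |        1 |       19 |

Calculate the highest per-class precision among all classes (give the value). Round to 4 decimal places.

0.7500

Per-class precision (TP/(TP+FP)):
  class_0: TP=21, FP=1+4+0+0+2=7 → 21/28 = 0.75000
  class_1: TP=10, FP=2+5+2+2+2=13 → 10/23 = 0.43478
  class_2: TP=13, FP=1+1+7+1+2=12 → 13/25 = 0.52000
  class_3: TP=15, FP=0+2+1+1+2=6 → 15/21 = 0.71429
  class_4: TP=15, FP=1+4+1+5+1=12 → 15/27 = 0.55556
  class_5: TP=19, FP=1+2+2+4+0=9 → 19/28 = 0.67857
Highest is class 'class_0' with precision = 0.7500.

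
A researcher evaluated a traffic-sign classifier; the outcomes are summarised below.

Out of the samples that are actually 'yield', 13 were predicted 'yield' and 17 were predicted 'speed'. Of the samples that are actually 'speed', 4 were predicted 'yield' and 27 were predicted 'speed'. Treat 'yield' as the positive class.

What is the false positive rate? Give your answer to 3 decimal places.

0.129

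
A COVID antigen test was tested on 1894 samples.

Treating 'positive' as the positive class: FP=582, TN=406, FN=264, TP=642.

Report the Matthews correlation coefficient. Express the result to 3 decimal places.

MCC = (TP·TN − FP·FN) / √((TP+FP)(TP+FN)(TN+FP)(TN+FN))
Numerator = 642·406 − 582·264 = 107004
Denominator = √(1224·906·988·670) = √734076570240 = 856782.6855
MCC = 107004 / 856782.6855 = 0.125

0.125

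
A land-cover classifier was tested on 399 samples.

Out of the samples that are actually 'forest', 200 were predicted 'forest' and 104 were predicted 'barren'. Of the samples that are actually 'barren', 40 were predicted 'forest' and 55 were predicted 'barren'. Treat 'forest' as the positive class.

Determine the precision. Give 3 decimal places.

0.833

Precision = TP/(TP+FP) = 200/(200+40) = 200/240 = 0.833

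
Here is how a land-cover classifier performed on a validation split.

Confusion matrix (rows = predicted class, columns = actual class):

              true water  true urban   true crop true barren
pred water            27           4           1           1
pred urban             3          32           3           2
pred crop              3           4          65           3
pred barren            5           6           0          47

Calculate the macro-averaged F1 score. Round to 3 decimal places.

0.814

Per-class F1 score (2·TP/(2·TP+FP+FN)):
  water: TP=27, FP=4+1+1=6, FN=3+3+5=11 → 54/71 = 0.7606
  urban: TP=32, FP=3+3+2=8, FN=4+4+6=14 → 64/86 = 0.7442
  crop: TP=65, FP=3+4+3=10, FN=1+3+0=4 → 130/144 = 0.9028
  barren: TP=47, FP=5+6+0=11, FN=1+2+3=6 → 94/111 = 0.8468
Macro-F1 score = mean = (0.7606 + 0.7442 + 0.9028 + 0.8468) / 4 = 0.814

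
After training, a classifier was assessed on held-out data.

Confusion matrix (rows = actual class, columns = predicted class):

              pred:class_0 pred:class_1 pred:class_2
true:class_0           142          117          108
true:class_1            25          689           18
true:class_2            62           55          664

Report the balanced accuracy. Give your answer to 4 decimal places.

0.7261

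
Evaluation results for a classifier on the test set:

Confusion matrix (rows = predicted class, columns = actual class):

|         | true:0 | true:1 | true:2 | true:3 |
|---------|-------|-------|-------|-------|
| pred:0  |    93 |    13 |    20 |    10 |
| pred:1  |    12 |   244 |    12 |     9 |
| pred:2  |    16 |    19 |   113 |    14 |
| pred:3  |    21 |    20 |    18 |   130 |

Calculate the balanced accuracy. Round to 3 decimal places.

0.743

Balanced accuracy = mean of per-class recall.
  0: recall = 93/142 = 0.6549
  1: recall = 244/296 = 0.8243
  2: recall = 113/163 = 0.6933
  3: recall = 130/163 = 0.7975
Mean = (0.6549 + 0.8243 + 0.6933 + 0.7975) / 4 = 0.743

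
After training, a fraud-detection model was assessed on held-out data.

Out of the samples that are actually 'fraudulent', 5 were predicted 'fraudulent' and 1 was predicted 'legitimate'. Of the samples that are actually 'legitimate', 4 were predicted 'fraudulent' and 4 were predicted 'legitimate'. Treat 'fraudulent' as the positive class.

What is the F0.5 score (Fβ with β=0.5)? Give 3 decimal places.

0.595

Fβ = (1+β²)·TP / ((1+β²)·TP + β²·FN + FP), with β²=1/4
= 1.25·5 / (1.25·5 + 0.25·1 + 4) = 0.595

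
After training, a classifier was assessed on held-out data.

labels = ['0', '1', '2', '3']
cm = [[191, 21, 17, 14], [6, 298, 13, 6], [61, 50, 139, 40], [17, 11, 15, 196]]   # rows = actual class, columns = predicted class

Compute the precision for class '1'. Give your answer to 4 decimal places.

0.7842

Take TP from the diagonal, FP from the rest of the '1' prediction marginal, FN from the rest of the '1' actual marginal.
precision = TP/(TP+FP).
1: TP=298, FP=21+50+11=82 → 298/380 = 0.78421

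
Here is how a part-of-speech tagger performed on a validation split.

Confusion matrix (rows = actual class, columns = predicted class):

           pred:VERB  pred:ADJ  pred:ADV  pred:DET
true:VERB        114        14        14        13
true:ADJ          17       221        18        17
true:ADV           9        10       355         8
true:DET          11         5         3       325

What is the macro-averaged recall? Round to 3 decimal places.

Per-class recall (TP/(TP+FN)):
  VERB: TP=114, FN=14+14+13=41 → 114/155 = 0.7355
  ADJ: TP=221, FN=17+18+17=52 → 221/273 = 0.8095
  ADV: TP=355, FN=9+10+8=27 → 355/382 = 0.9293
  DET: TP=325, FN=11+5+3=19 → 325/344 = 0.9448
Macro-recall = mean = (0.7355 + 0.8095 + 0.9293 + 0.9448) / 4 = 0.855

0.855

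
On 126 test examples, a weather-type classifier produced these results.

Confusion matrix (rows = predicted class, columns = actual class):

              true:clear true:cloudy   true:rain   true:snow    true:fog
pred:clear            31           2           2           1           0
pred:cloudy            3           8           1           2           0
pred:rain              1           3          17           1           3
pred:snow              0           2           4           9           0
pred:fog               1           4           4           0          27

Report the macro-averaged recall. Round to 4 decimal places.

0.6963

Per-class recall (TP/(TP+FN)):
  clear: TP=31, FN=3+1+0+1=5 → 31/36 = 0.86111
  cloudy: TP=8, FN=2+3+2+4=11 → 8/19 = 0.42105
  rain: TP=17, FN=2+1+4+4=11 → 17/28 = 0.60714
  snow: TP=9, FN=1+2+1+0=4 → 9/13 = 0.69231
  fog: TP=27, FN=0+0+3+0=3 → 27/30 = 0.90000
Macro-recall = mean = (0.86111 + 0.42105 + 0.60714 + 0.69231 + 0.90000) / 5 = 0.6963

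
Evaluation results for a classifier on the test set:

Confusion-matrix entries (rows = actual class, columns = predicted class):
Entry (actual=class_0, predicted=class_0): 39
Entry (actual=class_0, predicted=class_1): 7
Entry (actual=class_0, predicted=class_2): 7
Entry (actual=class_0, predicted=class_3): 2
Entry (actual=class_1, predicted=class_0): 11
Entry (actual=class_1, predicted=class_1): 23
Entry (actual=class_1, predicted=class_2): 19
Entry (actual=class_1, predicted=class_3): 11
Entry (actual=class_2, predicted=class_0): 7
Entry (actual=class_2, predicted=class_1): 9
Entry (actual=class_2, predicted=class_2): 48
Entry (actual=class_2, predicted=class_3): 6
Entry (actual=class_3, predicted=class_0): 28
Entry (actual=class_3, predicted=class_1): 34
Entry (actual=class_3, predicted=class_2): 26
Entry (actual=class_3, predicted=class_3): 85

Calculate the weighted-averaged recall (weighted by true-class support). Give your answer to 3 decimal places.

Per-class recall (TP/(TP+FN)):
  class_0: TP=39, FN=7+7+2=16 → 39/55 = 0.7091
  class_1: TP=23, FN=11+19+11=41 → 23/64 = 0.3594
  class_2: TP=48, FN=7+9+6=22 → 48/70 = 0.6857
  class_3: TP=85, FN=28+34+26=88 → 85/173 = 0.4913
Weighted-recall = Σ (supportᵢ/N)·recallᵢ with N=362: (55/362)·0.7091 + (64/362)·0.3594 + (70/362)·0.6857 + (173/362)·0.4913 = 0.539

0.539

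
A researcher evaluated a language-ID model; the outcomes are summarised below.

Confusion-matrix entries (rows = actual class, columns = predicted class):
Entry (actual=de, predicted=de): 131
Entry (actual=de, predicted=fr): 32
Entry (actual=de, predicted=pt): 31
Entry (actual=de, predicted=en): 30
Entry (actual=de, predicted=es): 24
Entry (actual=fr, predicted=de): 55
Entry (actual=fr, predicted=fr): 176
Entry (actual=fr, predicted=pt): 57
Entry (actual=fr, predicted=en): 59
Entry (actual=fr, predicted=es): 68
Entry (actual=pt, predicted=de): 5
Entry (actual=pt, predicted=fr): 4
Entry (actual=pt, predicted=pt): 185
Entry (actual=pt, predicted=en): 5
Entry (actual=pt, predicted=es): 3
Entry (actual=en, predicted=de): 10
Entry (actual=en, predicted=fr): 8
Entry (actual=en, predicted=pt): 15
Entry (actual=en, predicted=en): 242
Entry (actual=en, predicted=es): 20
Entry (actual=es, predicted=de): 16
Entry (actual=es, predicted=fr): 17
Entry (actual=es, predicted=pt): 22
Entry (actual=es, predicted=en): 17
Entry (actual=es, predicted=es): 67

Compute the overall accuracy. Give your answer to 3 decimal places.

Accuracy = trace / total = (131+176+185+242+67=801) / 1299 = 801/1299 = 0.617

0.617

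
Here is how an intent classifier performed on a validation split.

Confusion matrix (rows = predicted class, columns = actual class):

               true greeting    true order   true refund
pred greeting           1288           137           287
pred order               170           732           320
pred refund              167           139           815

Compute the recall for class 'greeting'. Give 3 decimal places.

0.793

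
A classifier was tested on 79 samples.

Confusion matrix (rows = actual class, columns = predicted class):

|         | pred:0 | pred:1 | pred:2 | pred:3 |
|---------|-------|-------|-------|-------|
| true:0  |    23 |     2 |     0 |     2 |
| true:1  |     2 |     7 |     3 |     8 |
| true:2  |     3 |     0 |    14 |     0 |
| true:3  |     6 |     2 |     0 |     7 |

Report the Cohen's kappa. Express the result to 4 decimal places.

0.5148

Observed agreement pₒ = trace/N = 51/79 = 0.64557
Expected agreement pₑ = Σ (rowᵢ·colᵢ)/N² = (27·34 + 20·11 + 17·17 + 15·17)/79² = 0.26951
κ = (pₒ − pₑ)/(1 − pₑ) = (0.64557 − 0.26951)/(1 − 0.26951) = 0.5148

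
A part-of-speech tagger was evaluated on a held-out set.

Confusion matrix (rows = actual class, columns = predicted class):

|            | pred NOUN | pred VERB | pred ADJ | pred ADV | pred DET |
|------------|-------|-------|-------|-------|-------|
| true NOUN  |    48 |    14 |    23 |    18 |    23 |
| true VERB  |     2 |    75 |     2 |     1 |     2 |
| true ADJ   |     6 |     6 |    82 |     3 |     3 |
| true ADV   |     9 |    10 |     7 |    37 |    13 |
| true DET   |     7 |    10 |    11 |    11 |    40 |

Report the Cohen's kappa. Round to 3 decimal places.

Observed agreement pₒ = trace/N = 282/463 = 0.6091
Expected agreement pₑ = Σ (rowᵢ·colᵢ)/N² = (126·72 + 82·115 + 100·125 + 76·70 + 79·81)/463² = 0.1993
κ = (pₒ − pₑ)/(1 − pₑ) = (0.6091 − 0.1993)/(1 − 0.1993) = 0.512

0.512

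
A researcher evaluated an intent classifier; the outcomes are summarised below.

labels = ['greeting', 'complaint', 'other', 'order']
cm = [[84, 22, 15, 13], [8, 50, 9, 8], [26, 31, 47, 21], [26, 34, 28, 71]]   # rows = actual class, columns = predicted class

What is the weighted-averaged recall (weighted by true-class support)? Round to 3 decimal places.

0.511

Per-class recall (TP/(TP+FN)):
  greeting: TP=84, FN=22+15+13=50 → 84/134 = 0.6269
  complaint: TP=50, FN=8+9+8=25 → 50/75 = 0.6667
  other: TP=47, FN=26+31+21=78 → 47/125 = 0.3760
  order: TP=71, FN=26+34+28=88 → 71/159 = 0.4465
Weighted-recall = Σ (supportᵢ/N)·recallᵢ with N=493: (134/493)·0.6269 + (75/493)·0.6667 + (125/493)·0.3760 + (159/493)·0.4465 = 0.511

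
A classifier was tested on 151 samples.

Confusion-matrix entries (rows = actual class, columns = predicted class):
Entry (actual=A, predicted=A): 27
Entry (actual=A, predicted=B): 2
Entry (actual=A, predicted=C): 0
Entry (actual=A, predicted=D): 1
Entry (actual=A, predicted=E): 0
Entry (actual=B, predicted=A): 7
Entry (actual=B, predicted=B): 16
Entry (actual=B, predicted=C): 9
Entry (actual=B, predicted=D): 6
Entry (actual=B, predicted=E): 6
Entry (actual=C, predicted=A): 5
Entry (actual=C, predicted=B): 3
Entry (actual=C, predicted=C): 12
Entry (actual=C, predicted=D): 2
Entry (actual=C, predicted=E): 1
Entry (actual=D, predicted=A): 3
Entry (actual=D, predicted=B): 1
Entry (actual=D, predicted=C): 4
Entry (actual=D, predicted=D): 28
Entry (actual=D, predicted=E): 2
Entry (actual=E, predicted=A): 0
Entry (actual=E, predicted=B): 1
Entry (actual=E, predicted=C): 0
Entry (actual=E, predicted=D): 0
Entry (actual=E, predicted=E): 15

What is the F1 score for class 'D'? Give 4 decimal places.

0.7467

F1 score = 2·TP/(2·TP+FP+FN).
D: TP=28, FP=1+6+2+0=9, FN=3+1+4+2=10 → 56/75 = 0.74667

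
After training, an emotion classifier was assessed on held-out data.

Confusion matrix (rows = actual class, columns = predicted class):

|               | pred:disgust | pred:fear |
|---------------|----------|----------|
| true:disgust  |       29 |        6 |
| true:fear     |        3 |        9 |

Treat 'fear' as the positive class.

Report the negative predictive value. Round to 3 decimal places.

0.906

NPV = TN/(TN+FN) = 29/(29+3) = 0.906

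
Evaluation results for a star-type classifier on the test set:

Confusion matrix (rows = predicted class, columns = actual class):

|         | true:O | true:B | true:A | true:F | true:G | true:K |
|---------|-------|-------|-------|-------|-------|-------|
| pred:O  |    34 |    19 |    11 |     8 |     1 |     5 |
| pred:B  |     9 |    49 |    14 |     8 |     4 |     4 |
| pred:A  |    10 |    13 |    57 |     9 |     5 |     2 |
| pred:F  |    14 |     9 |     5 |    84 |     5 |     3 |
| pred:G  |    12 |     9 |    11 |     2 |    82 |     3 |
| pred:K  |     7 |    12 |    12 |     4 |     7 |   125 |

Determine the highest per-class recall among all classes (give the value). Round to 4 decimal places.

0.8803

Per-class recall (TP/(TP+FN)):
  O: TP=34, FN=9+10+14+12+7=52 → 34/86 = 0.39535
  B: TP=49, FN=19+13+9+9+12=62 → 49/111 = 0.44144
  A: TP=57, FN=11+14+5+11+12=53 → 57/110 = 0.51818
  F: TP=84, FN=8+8+9+2+4=31 → 84/115 = 0.73043
  G: TP=82, FN=1+4+5+5+7=22 → 82/104 = 0.78846
  K: TP=125, FN=5+4+2+3+3=17 → 125/142 = 0.88028
Highest is class 'K' with recall = 0.8803.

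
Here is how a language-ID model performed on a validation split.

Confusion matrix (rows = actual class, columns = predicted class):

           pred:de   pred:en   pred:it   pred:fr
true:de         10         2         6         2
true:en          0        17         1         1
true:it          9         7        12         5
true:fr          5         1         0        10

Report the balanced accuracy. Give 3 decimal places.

0.596

Balanced accuracy = mean of per-class recall.
  de: recall = 10/20 = 0.5000
  en: recall = 17/19 = 0.8947
  it: recall = 12/33 = 0.3636
  fr: recall = 10/16 = 0.6250
Mean = (0.5000 + 0.8947 + 0.3636 + 0.6250) / 4 = 0.596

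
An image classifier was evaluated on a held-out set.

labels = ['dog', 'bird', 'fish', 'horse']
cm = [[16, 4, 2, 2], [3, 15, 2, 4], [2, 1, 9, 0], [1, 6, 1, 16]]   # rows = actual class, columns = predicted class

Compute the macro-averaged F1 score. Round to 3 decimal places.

0.671

Per-class F1 score (2·TP/(2·TP+FP+FN)):
  dog: TP=16, FP=3+2+1=6, FN=4+2+2=8 → 32/46 = 0.6957
  bird: TP=15, FP=4+1+6=11, FN=3+2+4=9 → 30/50 = 0.6000
  fish: TP=9, FP=2+2+1=5, FN=2+1+0=3 → 18/26 = 0.6923
  horse: TP=16, FP=2+4+0=6, FN=1+6+1=8 → 32/46 = 0.6957
Macro-F1 score = mean = (0.6957 + 0.6000 + 0.6923 + 0.6957) / 4 = 0.671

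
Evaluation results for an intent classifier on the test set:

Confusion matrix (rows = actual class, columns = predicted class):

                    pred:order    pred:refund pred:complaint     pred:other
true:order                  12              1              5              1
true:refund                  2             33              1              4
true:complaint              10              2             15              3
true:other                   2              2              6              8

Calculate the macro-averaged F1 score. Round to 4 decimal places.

Per-class F1 score (2·TP/(2·TP+FP+FN)):
  order: TP=12, FP=2+10+2=14, FN=1+5+1=7 → 24/45 = 0.53333
  refund: TP=33, FP=1+2+2=5, FN=2+1+4=7 → 66/78 = 0.84615
  complaint: TP=15, FP=5+1+6=12, FN=10+2+3=15 → 30/57 = 0.52632
  other: TP=8, FP=1+4+3=8, FN=2+2+6=10 → 16/34 = 0.47059
Macro-F1 score = mean = (0.53333 + 0.84615 + 0.52632 + 0.47059) / 4 = 0.5941

0.5941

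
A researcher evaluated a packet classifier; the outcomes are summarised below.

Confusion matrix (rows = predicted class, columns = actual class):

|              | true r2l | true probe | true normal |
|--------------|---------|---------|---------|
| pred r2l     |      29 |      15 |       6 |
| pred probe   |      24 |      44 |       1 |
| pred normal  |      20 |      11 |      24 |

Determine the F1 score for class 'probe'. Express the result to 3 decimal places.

0.633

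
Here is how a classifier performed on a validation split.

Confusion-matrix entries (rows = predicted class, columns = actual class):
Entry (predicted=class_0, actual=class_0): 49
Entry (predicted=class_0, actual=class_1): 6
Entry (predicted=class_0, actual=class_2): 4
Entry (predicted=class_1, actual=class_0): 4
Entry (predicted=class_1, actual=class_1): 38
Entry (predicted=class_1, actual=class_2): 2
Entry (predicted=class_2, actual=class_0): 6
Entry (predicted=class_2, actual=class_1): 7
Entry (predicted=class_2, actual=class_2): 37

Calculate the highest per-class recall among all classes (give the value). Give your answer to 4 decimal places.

0.8605

Per-class recall (TP/(TP+FN)):
  class_0: TP=49, FN=4+6=10 → 49/59 = 0.83051
  class_1: TP=38, FN=6+7=13 → 38/51 = 0.74510
  class_2: TP=37, FN=4+2=6 → 37/43 = 0.86047
Highest is class 'class_2' with recall = 0.8605.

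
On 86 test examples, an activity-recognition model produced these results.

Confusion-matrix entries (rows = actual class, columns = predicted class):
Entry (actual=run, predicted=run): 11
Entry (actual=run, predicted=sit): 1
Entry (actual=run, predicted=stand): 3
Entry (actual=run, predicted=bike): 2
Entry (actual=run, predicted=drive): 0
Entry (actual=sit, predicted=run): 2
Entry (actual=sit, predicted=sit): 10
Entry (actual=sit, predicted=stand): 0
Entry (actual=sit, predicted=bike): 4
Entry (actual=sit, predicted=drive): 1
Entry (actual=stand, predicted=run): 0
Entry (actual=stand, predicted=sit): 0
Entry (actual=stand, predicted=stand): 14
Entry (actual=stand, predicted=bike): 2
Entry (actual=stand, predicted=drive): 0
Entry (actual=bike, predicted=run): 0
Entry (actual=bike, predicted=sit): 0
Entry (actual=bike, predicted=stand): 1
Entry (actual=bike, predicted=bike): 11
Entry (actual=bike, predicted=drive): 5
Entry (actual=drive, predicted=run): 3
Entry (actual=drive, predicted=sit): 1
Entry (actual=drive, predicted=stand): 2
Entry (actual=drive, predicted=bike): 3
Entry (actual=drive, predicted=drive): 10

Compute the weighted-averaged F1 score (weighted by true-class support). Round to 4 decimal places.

0.6506

Per-class F1 score (2·TP/(2·TP+FP+FN)):
  run: TP=11, FP=2+0+0+3=5, FN=1+3+2+0=6 → 22/33 = 0.66667
  sit: TP=10, FP=1+0+0+1=2, FN=2+0+4+1=7 → 20/29 = 0.68966
  stand: TP=14, FP=3+0+1+2=6, FN=0+0+2+0=2 → 28/36 = 0.77778
  bike: TP=11, FP=2+4+2+3=11, FN=0+0+1+5=6 → 22/39 = 0.56410
  drive: TP=10, FP=0+1+0+5=6, FN=3+1+2+3=9 → 20/35 = 0.57143
Weighted-F1 score = Σ (supportᵢ/N)·F1 scoreᵢ with N=86: (17/86)·0.66667 + (17/86)·0.68966 + (16/86)·0.77778 + (17/86)·0.56410 + (19/86)·0.57143 = 0.6506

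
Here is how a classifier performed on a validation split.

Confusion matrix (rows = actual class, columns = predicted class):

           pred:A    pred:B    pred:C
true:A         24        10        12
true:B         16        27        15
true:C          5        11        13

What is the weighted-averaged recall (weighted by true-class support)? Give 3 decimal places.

Per-class recall (TP/(TP+FN)):
  A: TP=24, FN=10+12=22 → 24/46 = 0.5217
  B: TP=27, FN=16+15=31 → 27/58 = 0.4655
  C: TP=13, FN=5+11=16 → 13/29 = 0.4483
Weighted-recall = Σ (supportᵢ/N)·recallᵢ with N=133: (46/133)·0.5217 + (58/133)·0.4655 + (29/133)·0.4483 = 0.481

0.481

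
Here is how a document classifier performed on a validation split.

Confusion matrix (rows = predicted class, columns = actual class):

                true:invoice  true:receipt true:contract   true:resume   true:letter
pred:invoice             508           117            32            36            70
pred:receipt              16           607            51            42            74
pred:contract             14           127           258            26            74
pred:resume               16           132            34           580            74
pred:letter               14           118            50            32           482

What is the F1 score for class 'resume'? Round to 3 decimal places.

0.747

One-vs-rest for 'resume': TP = diagonal; FP = other classes predicted 'resume'; FN = 'resume' predicted as other.
F1 score = 2·TP/(2·TP+FP+FN).
resume: TP=580, FP=16+132+34+74=256, FN=36+42+26+32=136 → 1160/1552 = 0.7474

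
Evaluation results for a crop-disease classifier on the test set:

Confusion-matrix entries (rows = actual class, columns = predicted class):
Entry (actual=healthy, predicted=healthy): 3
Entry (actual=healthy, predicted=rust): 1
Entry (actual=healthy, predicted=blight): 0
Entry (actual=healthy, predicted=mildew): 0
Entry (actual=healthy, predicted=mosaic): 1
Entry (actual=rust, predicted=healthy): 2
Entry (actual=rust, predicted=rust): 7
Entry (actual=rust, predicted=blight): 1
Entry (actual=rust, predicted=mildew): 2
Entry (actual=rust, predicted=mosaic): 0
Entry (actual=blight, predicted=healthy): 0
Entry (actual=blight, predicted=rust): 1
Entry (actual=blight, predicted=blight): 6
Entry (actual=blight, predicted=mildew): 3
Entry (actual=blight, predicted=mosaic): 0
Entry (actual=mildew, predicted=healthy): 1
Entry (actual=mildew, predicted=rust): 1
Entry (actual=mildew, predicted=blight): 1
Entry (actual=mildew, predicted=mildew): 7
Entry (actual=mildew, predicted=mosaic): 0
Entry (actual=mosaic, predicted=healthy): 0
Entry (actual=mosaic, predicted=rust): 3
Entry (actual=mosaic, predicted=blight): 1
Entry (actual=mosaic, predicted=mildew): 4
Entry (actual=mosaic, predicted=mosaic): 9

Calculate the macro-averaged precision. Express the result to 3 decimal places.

0.609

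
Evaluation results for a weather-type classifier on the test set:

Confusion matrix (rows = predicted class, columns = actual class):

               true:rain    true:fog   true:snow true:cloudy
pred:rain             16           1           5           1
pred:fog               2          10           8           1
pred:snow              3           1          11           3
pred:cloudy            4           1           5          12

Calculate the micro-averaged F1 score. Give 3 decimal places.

0.583

Micro-averaging pools counts across classes: ΣTP=49, ΣFP=35, ΣFN=35.
Micro-F1 score = 2·TP/(2·TP+FP+FN) on pooled counts = 0.583 (equals overall accuracy in single-label multiclass).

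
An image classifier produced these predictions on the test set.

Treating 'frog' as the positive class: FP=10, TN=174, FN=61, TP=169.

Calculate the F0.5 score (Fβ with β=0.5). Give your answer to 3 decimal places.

Fβ = (1+β²)·TP / ((1+β²)·TP + β²·FN + FP), with β²=1/4
= 1.25·169 / (1.25·169 + 0.25·61 + 10) = 0.893

0.893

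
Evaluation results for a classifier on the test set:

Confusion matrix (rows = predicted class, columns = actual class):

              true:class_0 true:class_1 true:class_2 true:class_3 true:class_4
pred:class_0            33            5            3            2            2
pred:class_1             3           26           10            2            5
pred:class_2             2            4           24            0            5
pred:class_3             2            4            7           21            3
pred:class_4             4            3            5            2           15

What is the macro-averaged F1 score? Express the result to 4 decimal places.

0.6137

Per-class F1 score (2·TP/(2·TP+FP+FN)):
  class_0: TP=33, FP=5+3+2+2=12, FN=3+2+2+4=11 → 66/89 = 0.74157
  class_1: TP=26, FP=3+10+2+5=20, FN=5+4+4+3=16 → 52/88 = 0.59091
  class_2: TP=24, FP=2+4+0+5=11, FN=3+10+7+5=25 → 48/84 = 0.57143
  class_3: TP=21, FP=2+4+7+3=16, FN=2+2+0+2=6 → 42/64 = 0.65625
  class_4: TP=15, FP=4+3+5+2=14, FN=2+5+5+3=15 → 30/59 = 0.50847
Macro-F1 score = mean = (0.74157 + 0.59091 + 0.57143 + 0.65625 + 0.50847) / 5 = 0.6137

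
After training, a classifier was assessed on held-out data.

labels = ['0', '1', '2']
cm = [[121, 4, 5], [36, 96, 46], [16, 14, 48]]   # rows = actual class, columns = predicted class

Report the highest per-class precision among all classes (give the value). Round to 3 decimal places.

Per-class precision (TP/(TP+FP)):
  0: TP=121, FP=36+16=52 → 121/173 = 0.6994
  1: TP=96, FP=4+14=18 → 96/114 = 0.8421
  2: TP=48, FP=5+46=51 → 48/99 = 0.4848
Highest is class '1' with precision = 0.842.

0.842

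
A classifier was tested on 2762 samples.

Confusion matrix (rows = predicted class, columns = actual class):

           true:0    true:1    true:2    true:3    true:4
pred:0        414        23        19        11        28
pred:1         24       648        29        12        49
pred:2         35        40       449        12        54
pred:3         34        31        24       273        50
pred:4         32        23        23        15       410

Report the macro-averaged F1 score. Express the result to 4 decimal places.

Per-class F1 score (2·TP/(2·TP+FP+FN)):
  0: TP=414, FP=23+19+11+28=81, FN=24+35+34+32=125 → 828/1034 = 0.80077
  1: TP=648, FP=24+29+12+49=114, FN=23+40+31+23=117 → 1296/1527 = 0.84872
  2: TP=449, FP=35+40+12+54=141, FN=19+29+24+23=95 → 898/1134 = 0.79189
  3: TP=273, FP=34+31+24+50=139, FN=11+12+12+15=50 → 546/735 = 0.74286
  4: TP=410, FP=32+23+23+15=93, FN=28+49+54+50=181 → 820/1094 = 0.74954
Macro-F1 score = mean = (0.80077 + 0.84872 + 0.79189 + 0.74286 + 0.74954) / 5 = 0.7868

0.7868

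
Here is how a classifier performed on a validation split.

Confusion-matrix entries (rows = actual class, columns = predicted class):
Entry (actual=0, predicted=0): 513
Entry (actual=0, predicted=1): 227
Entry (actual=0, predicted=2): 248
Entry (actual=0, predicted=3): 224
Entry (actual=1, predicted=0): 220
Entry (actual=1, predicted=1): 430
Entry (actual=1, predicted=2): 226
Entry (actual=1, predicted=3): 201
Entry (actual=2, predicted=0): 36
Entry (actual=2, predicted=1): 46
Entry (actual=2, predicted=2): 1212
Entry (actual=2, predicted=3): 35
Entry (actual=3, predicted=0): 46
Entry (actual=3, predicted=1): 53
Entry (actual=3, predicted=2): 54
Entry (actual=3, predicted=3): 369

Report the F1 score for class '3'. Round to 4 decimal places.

0.5463

F1 score = 2·TP/(2·TP+FP+FN).
3: TP=369, FP=224+201+35=460, FN=46+53+54=153 → 738/1351 = 0.54626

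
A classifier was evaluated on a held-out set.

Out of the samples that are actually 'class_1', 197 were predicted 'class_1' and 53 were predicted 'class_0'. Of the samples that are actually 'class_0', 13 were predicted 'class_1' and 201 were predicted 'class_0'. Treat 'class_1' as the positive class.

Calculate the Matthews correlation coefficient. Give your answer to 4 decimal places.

MCC = (TP·TN − FP·FN) / √((TP+FP)(TP+FN)(TN+FP)(TN+FN))
Numerator = 197·201 − 13·53 = 38908
Denominator = √(210·250·214·254) = √2853690000 = 53419.9401
MCC = 38908 / 53419.9401 = 0.7283

0.7283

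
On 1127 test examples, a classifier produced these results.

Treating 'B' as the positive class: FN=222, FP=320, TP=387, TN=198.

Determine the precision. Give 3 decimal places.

0.547

Precision = TP/(TP+FP) = 387/(387+320) = 387/707 = 0.547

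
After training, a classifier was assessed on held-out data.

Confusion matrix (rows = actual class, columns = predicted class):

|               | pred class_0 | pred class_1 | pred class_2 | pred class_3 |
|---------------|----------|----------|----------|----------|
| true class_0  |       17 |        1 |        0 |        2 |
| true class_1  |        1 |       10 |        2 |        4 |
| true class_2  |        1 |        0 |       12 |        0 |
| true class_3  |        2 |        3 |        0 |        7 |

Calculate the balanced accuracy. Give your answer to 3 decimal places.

Balanced accuracy = mean of per-class recall.
  class_0: recall = 17/20 = 0.8500
  class_1: recall = 10/17 = 0.5882
  class_2: recall = 12/13 = 0.9231
  class_3: recall = 7/12 = 0.5833
Mean = (0.8500 + 0.5882 + 0.9231 + 0.5833) / 4 = 0.736

0.736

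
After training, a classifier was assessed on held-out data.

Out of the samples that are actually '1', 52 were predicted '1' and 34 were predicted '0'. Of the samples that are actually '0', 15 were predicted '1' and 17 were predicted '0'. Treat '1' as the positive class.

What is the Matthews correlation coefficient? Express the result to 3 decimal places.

MCC = (TP·TN − FP·FN) / √((TP+FP)(TP+FN)(TN+FP)(TN+FN))
Numerator = 52·17 − 15·34 = 374
Denominator = √(67·86·32·51) = √9403584 = 3066.5264
MCC = 374 / 3066.5264 = 0.122

0.122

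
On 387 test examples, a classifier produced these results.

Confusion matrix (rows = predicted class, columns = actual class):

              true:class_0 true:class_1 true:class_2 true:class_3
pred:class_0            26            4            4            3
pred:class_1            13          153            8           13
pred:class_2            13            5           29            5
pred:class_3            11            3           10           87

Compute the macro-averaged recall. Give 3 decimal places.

0.679

Per-class recall (TP/(TP+FN)):
  class_0: TP=26, FN=13+13+11=37 → 26/63 = 0.4127
  class_1: TP=153, FN=4+5+3=12 → 153/165 = 0.9273
  class_2: TP=29, FN=4+8+10=22 → 29/51 = 0.5686
  class_3: TP=87, FN=3+13+5=21 → 87/108 = 0.8056
Macro-recall = mean = (0.4127 + 0.9273 + 0.5686 + 0.8056) / 4 = 0.679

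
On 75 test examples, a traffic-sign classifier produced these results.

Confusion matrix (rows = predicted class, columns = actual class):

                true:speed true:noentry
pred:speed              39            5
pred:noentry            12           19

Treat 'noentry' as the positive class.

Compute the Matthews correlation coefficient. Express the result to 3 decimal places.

MCC = (TP·TN − FP·FN) / √((TP+FP)(TP+FN)(TN+FP)(TN+FN))
Numerator = 19·39 − 12·5 = 681
Denominator = √(31·24·51·44) = √1669536 = 1292.1053
MCC = 681 / 1292.1053 = 0.527

0.527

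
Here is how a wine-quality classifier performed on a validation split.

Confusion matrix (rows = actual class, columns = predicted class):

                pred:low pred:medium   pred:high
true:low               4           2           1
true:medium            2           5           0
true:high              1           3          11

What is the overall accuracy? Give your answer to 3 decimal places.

0.690

Accuracy = trace / total = (4+5+11=20) / 29 = 20/29 = 0.690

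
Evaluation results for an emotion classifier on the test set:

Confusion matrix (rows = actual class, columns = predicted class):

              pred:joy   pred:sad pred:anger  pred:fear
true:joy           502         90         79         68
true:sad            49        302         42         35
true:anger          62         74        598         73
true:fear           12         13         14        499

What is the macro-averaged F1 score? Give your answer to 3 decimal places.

0.750

Per-class F1 score (2·TP/(2·TP+FP+FN)):
  joy: TP=502, FP=49+62+12=123, FN=90+79+68=237 → 1004/1364 = 0.7361
  sad: TP=302, FP=90+74+13=177, FN=49+42+35=126 → 604/907 = 0.6659
  anger: TP=598, FP=79+42+14=135, FN=62+74+73=209 → 1196/1540 = 0.7766
  fear: TP=499, FP=68+35+73=176, FN=12+13+14=39 → 998/1213 = 0.8228
Macro-F1 score = mean = (0.7361 + 0.6659 + 0.7766 + 0.8228) / 4 = 0.750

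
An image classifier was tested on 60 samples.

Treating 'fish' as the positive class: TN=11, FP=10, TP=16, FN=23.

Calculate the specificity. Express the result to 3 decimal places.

0.524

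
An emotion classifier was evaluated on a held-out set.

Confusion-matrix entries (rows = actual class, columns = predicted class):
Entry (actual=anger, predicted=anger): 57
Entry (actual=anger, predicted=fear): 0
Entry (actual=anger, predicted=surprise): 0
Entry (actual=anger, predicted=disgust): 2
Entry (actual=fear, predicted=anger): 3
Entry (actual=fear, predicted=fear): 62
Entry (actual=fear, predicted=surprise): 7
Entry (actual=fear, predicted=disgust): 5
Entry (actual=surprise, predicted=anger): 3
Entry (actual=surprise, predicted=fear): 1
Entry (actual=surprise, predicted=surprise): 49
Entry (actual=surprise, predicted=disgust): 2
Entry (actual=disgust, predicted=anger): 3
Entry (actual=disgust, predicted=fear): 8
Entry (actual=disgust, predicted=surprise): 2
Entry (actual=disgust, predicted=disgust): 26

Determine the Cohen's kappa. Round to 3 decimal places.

0.788

Observed agreement pₒ = trace/N = 194/230 = 0.8435
Expected agreement pₑ = Σ (rowᵢ·colᵢ)/N² = (59·66 + 77·71 + 55·58 + 39·35)/230² = 0.2631
κ = (pₒ − pₑ)/(1 − pₑ) = (0.8435 − 0.2631)/(1 − 0.2631) = 0.788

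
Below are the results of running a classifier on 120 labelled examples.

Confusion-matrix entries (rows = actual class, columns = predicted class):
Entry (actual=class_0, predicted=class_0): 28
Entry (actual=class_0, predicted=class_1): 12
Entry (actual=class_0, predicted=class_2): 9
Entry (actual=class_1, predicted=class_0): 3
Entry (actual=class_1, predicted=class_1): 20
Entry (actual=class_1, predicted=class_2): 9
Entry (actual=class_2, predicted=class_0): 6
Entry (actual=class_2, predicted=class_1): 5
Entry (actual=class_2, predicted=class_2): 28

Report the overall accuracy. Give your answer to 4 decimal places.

Accuracy = trace / total = (28+20+28=76) / 120 = 76/120 = 0.6333

0.6333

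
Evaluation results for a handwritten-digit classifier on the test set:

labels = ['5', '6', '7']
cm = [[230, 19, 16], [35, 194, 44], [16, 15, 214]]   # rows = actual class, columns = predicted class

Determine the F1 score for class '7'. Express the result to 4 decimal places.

Treat '7' as positive and all other classes as negative.
F1 score = 2·TP/(2·TP+FP+FN).
7: TP=214, FP=16+44=60, FN=16+15=31 → 428/519 = 0.82466

0.8247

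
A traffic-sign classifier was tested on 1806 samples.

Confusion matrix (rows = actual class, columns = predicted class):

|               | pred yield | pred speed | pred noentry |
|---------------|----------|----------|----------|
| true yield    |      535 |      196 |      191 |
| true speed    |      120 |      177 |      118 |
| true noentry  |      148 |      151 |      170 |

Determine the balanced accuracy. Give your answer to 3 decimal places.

Balanced accuracy = mean of per-class recall.
  yield: recall = 535/922 = 0.5803
  speed: recall = 177/415 = 0.4265
  noentry: recall = 170/469 = 0.3625
Mean = (0.5803 + 0.4265 + 0.3625) / 3 = 0.456

0.456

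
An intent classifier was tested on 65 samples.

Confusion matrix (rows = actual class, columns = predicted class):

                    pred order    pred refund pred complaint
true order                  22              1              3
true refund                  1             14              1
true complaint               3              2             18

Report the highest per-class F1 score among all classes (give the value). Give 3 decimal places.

Per-class F1 score (2·TP/(2·TP+FP+FN)):
  order: TP=22, FP=1+3=4, FN=1+3=4 → 44/52 = 0.8462
  refund: TP=14, FP=1+2=3, FN=1+1=2 → 28/33 = 0.8485
  complaint: TP=18, FP=3+1=4, FN=3+2=5 → 36/45 = 0.8000
Highest is class 'refund' with F1 score = 0.848.

0.848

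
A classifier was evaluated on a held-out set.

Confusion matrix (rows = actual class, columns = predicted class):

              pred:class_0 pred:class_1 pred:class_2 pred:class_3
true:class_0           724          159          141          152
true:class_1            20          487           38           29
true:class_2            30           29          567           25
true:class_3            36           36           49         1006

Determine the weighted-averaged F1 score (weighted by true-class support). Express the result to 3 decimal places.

Per-class F1 score (2·TP/(2·TP+FP+FN)):
  class_0: TP=724, FP=20+30+36=86, FN=159+141+152=452 → 1448/1986 = 0.7291
  class_1: TP=487, FP=159+29+36=224, FN=20+38+29=87 → 974/1285 = 0.7580
  class_2: TP=567, FP=141+38+49=228, FN=30+29+25=84 → 1134/1446 = 0.7842
  class_3: TP=1006, FP=152+29+25=206, FN=36+36+49=121 → 2012/2339 = 0.8602
Weighted-F1 score = Σ (supportᵢ/N)·F1 scoreᵢ with N=3528: (1176/3528)·0.7291 + (574/3528)·0.7580 + (651/3528)·0.7842 + (1127/3528)·0.8602 = 0.786

0.786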